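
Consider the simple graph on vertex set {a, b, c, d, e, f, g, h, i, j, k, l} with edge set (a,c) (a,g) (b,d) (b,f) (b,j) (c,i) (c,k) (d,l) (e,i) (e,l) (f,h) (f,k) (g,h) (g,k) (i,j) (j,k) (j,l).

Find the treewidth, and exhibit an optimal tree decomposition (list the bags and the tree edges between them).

The largest bag has 4 vertices, giving width 3; this decomposition certifies tw(G) ≤ 3. For the lower bound: the 4 vertex sets {d,e,l}, {i}, {j}, {b,c,f,k} are disjoint, each induces a connected subgraph, and every pair is joined by at least one edge of G. Contracting each set to a single vertex therefore yields K_{4} as a minor, and since treewidth is minor-monotone, tw(G) ≥ tw(K_{4}) = 3. Therefore the treewidth is 3.

Treewidth 3.
One such decomposition:
Bags: B1 = {d, e, i, l}  B2 = {d, i, j, l}  B3 = {b, d, i, j}  B4 = {b, c, i, j}  B5 = {b, c, j, k}  B6 = {b, c, f, k}  B7 = {a, c, f, k}  B8 = {a, f, g, k}  B9 = {a, f, g, h}
Tree: B1–B2, B2–B3, B3–B4, B4–B5, B5–B6, B6–B7, B7–B8, B8–B9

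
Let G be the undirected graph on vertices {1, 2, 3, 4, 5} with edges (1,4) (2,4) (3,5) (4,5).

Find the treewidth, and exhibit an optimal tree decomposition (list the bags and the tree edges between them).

Every bag has size at most 2, so the width is 2 − 1 = 1 and tw(G) ≤ 1. Since G has at least one edge (e.g. 2–4), it is not an edgeless graph, so tw(G) ≥ 1. Combining the bounds, tw(G) = 1.

Treewidth 1.
Bags: B1 = {2, 4}  B2 = {4, 5}  B3 = {1, 4}  B4 = {3, 5}
Tree: B1–B2, B1–B3, B2–B4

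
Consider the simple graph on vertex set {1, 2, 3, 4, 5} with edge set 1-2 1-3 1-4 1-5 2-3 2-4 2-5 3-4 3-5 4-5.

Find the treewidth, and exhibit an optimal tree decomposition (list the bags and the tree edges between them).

Treewidth 4.
One such decomposition:
Bags: B1 = {1, 2, 3, 4, 5}
Tree: (single bag)

With just one bag of size 5, the width is 5 − 1 = 4, so tw(G) ≤ 4. Conversely, {1, 2, 3, 4, 5} is a clique of size 5, and the vertices of any clique must share a bag in every tree decomposition; so some bag has ≥ 5 vertices and tw(G) ≥ 4. Therefore the treewidth is 4.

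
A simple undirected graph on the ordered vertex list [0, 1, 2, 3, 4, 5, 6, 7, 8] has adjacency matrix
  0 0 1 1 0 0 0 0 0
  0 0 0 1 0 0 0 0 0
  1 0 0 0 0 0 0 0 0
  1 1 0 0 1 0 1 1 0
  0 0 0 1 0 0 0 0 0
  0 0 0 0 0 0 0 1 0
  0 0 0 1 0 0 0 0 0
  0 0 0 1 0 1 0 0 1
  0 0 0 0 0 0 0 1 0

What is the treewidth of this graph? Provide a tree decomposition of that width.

The largest bag has 2 vertices, giving width 1; this decomposition certifies tw(G) ≤ 1. Since G has at least one edge (e.g. 7–3), it is not an edgeless graph, so tw(G) ≥ 1. Hence tw(G) = 1 exactly.

Treewidth 1.
One optimal decomposition is:
Bags: B1 = {3, 7}  B2 = {0, 3}  B3 = {7, 8}  B4 = {0, 2}  B5 = {1, 3}  B6 = {3, 6}  B7 = {5, 7}  B8 = {3, 4}
Tree: B1–B2, B1–B3, B2–B4, B2–B5, B5–B6, B1–B7, B1–B8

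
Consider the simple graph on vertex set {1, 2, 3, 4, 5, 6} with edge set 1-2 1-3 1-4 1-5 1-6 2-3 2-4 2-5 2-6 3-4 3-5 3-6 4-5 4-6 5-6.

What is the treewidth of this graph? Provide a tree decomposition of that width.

Treewidth 5.
Bags: B1 = {1, 2, 3, 4, 5, 6}
Tree: (single bag)

A single bag containing all 6 vertices is trivially a valid decomposition of width 5. Conversely, {1, 2, 3, 4, 5, 6} is a clique of size 6, and the vertices of any clique must share a bag in every tree decomposition; so some bag has ≥ 6 vertices and tw(G) ≥ 5. Therefore the treewidth is 5.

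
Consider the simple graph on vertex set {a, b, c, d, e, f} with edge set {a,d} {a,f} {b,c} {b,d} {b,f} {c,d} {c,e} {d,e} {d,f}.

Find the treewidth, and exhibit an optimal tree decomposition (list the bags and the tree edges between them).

Treewidth 2.
One optimal decomposition is:
Bags: B1 = {b, c, d}  B2 = {b, d, f}  B3 = {c, d, e}  B4 = {a, d, f}
Tree: B1–B2, B1–B3, B2–B4

The largest bag has 3 vertices, giving width 2; this decomposition certifies tw(G) ≤ 2. Conversely, {c, d, e} is a clique of size 3, and the vertices of any clique must share a bag in every tree decomposition; so some bag has ≥ 3 vertices and tw(G) ≥ 2. Hence tw(G) = 2 exactly.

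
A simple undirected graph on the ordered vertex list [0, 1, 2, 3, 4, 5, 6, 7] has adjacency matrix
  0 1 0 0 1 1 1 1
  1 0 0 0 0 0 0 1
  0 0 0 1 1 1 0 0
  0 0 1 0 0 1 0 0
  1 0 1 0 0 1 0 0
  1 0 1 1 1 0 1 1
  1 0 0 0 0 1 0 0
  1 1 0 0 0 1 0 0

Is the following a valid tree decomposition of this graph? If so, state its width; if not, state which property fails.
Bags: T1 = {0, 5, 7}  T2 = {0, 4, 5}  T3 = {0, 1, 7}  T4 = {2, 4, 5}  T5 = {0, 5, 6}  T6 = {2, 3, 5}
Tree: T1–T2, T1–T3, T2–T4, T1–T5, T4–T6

Checking the three conditions: (i) the bags cover all of {0, 1, 2, 3, 4, 5, 6, 7}; (ii) for each edge, some bag contains both endpoints; (iii) the bags containing any fixed vertex form a subtree. All hold, so the decomposition is valid with width 3 − 1 = 2.

Yes; width 2.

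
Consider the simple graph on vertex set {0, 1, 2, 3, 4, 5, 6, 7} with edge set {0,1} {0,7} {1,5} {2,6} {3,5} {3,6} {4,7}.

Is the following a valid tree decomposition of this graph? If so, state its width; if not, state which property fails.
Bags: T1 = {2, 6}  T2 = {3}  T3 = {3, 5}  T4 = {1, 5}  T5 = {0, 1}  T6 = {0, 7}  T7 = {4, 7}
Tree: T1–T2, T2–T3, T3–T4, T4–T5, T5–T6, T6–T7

A tree decomposition must satisfy three properties: every vertex lies in some bag; for every edge, both endpoints lie together in some bag; and for every vertex, the bags containing it form a connected subtree. Here edge (6,3) lies in no bag, so the decomposition is invalid.

No — edge (6,3) lies in no bag.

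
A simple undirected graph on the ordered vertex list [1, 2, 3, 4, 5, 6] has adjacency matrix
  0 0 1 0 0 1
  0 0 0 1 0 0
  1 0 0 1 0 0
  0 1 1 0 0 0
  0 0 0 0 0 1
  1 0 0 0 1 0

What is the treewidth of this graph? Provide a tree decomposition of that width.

Treewidth 1.
One optimal decomposition is:
Bags: B1 = {5, 6}  B2 = {1, 6}  B3 = {1, 3}  B4 = {3, 4}  B5 = {2, 4}
Tree: B1–B2, B2–B3, B3–B4, B4–B5

Every bag has size at most 2, so the width is 2 − 1 = 1 and tw(G) ≤ 1. G has an edge, so its treewidth is at least 1. Combining the bounds, tw(G) = 1.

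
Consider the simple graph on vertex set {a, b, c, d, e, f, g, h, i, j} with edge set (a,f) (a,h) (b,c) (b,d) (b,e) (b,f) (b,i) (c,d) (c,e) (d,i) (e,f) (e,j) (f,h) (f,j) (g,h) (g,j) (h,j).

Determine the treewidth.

A width-2 tree decomposition is:
Bags: B1 = {b, e, f}  B2 = {e, f, j}  B3 = {b, c, e}  B4 = {b, c, d}  B5 = {f, h, j}  B6 = {b, d, i}  B7 = {g, h, j}  B8 = {a, f, h}
Tree: B1–B2, B1–B3, B3–B4, B2–B5, B4–B6, B5–B7, B5–B8
Every bag has size at most 3, so the width is 3 − 1 = 2 and tw(G) ≤ 2. Conversely, {b, c, d} is a clique of size 3, and the vertices of any clique must share a bag in every tree decomposition; so some bag has ≥ 3 vertices and tw(G) ≥ 2. Hence tw(G) = 2 exactly.

2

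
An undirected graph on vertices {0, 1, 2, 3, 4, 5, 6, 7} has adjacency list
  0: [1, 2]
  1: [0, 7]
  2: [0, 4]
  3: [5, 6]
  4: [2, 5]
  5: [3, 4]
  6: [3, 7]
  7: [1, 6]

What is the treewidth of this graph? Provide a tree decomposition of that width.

Treewidth 2.
One such decomposition:
Bags: B1 = {0, 1, 2}  B2 = {1, 2, 4}  B3 = {1, 4, 5}  B4 = {1, 3, 5}  B5 = {1, 3, 6}  B6 = {1, 6, 7}
Tree: B1–B2, B2–B3, B3–B4, B4–B5, B5–B6

Each bag holds 3 vertices, so the decomposition has width 2, which upper-bounds the treewidth. Since 1–0–2–4–5–3–6–7–1 is a cycle in G, G is not acyclic. Forests are exactly the graphs of treewidth ≤ 1, so tw(G) ≥ 2. Hence tw(G) = 2 exactly.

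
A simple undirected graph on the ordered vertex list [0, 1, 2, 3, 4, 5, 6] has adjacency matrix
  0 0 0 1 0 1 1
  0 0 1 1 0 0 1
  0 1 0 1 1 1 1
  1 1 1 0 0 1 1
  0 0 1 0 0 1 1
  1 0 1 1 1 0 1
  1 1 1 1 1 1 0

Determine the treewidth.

A width-3 tree decomposition is:
Bags: B1 = {2, 3, 5, 6}  B2 = {0, 3, 5, 6}  B3 = {1, 2, 3, 6}  B4 = {2, 4, 5, 6}
Tree: B1–B2, B1–B3, B1–B4
Each bag holds 4 vertices, so the decomposition has width 3, which upper-bounds the treewidth. For the lower bound, the 4 vertices {0, 3, 5, 6} are pairwise adjacent, and any tree decomposition puts a clique entirely inside one bag — forcing width ≥ 3. Combining the bounds, tw(G) = 3.

3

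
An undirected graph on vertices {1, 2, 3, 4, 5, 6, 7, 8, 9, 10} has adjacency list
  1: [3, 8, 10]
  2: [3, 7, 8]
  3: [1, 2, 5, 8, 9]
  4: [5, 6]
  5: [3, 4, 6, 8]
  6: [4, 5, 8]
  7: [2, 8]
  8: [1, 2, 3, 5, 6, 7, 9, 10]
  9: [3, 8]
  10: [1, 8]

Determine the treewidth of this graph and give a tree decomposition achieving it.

Each bag holds 3 vertices, so the decomposition has width 2, which upper-bounds the treewidth. For the lower bound, the 3 vertices {1, 8, 10} are pairwise adjacent, and any tree decomposition puts a clique entirely inside one bag — forcing width ≥ 2. Combining the bounds, tw(G) = 2.

Treewidth 2.
One optimal decomposition is:
Bags: B1 = {5, 6, 8}  B2 = {3, 5, 8}  B3 = {2, 3, 8}  B4 = {4, 5, 6}  B5 = {1, 3, 8}  B6 = {3, 8, 9}  B7 = {1, 8, 10}  B8 = {2, 7, 8}
Tree: B1–B2, B2–B3, B1–B4, B3–B5, B3–B6, B5–B7, B3–B8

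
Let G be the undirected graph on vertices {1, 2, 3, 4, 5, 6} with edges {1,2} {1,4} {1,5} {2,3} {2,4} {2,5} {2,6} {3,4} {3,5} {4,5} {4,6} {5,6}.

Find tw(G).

3

A width-3 tree decomposition is:
Bags: B1 = {1, 2, 4, 5}  B2 = {2, 4, 5, 6}  B3 = {2, 3, 4, 5}
Tree: B1–B2, B1–B3
Each bag holds 4 vertices, so the decomposition has width 3, which upper-bounds the treewidth. On the other hand G contains the 4-clique {1, 2, 4, 5}. A clique must lie in a single bag of any decomposition, so no decomposition can have width below 3. Therefore the treewidth is 3.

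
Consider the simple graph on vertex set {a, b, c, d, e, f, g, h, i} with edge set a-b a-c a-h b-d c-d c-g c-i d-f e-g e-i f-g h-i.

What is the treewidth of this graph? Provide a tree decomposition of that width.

Treewidth 3.
Bags: B1 = {d, e, f, g}  B2 = {c, d, e, g}  B3 = {c, d, e, i}  B4 = {b, c, d, i}  B5 = {a, b, c, i}  B6 = {a, b, h, i}
Tree: B1–B2, B2–B3, B3–B4, B4–B5, B5–B6

The largest bag has 4 vertices, giving width 3; this decomposition certifies tw(G) ≤ 3. For the lower bound: the 4 vertex sets {e,f,g}, {d}, {c}, {a,b,h,i} are disjoint, each induces a connected subgraph, and every pair is joined by at least one edge of G. Contracting each set to a single vertex therefore yields K_{4} as a minor, and since treewidth is minor-monotone, tw(G) ≥ tw(K_{4}) = 3. Hence tw(G) = 3 exactly.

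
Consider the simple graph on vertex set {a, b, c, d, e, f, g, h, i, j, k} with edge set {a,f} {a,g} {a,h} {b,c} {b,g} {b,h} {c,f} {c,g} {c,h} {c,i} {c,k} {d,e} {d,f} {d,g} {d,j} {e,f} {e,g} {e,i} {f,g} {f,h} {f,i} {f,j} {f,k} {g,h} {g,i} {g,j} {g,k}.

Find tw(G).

A width-3 tree decomposition is:
Bags: B1 = {c, f, g, h}  B2 = {c, f, g, i}  B3 = {b, c, g, h}  B4 = {a, f, g, h}  B5 = {e, f, g, i}  B6 = {c, f, g, k}  B7 = {d, e, f, g}  B8 = {d, f, g, j}
Tree: B1–B2, B1–B3, B1–B4, B2–B5, B1–B6, B5–B7, B7–B8
Each bag holds 4 vertices, so the decomposition has width 3, which upper-bounds the treewidth. For the lower bound, the 4 vertices {d, f, g, j} are pairwise adjacent, and any tree decomposition puts a clique entirely inside one bag — forcing width ≥ 3. The upper and lower bounds meet at 3, so that is the treewidth.

3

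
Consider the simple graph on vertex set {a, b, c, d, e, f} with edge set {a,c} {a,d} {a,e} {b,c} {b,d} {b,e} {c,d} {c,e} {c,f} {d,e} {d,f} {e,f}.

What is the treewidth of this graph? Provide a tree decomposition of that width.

Treewidth 3.
Bags: B1 = {c, d, e, f}  B2 = {a, c, d, e}  B3 = {b, c, d, e}
Tree: B1–B2, B1–B3

Each bag holds 4 vertices, so the decomposition has width 3, which upper-bounds the treewidth. Conversely, {a, c, d, e} is a clique of size 4, and the vertices of any clique must share a bag in every tree decomposition; so some bag has ≥ 4 vertices and tw(G) ≥ 3. The upper and lower bounds meet at 3, so that is the treewidth.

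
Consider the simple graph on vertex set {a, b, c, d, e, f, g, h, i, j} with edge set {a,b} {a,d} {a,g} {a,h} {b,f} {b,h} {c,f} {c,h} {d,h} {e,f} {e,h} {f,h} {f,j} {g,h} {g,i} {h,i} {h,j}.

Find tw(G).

A width-2 tree decomposition is:
Bags: B1 = {e, f, h}  B2 = {b, f, h}  B3 = {c, f, h}  B4 = {a, b, h}  B5 = {a, d, h}  B6 = {a, g, h}  B7 = {f, h, j}  B8 = {g, h, i}
Tree: B1–B2, B2–B3, B2–B4, B4–B5, B4–B6, B1–B7, B6–B8
Every bag has size at most 3, so the width is 3 − 1 = 2 and tw(G) ≤ 2. Conversely, {a, d, h} is a clique of size 3, and the vertices of any clique must share a bag in every tree decomposition; so some bag has ≥ 3 vertices and tw(G) ≥ 2. Combining the bounds, tw(G) = 2.

2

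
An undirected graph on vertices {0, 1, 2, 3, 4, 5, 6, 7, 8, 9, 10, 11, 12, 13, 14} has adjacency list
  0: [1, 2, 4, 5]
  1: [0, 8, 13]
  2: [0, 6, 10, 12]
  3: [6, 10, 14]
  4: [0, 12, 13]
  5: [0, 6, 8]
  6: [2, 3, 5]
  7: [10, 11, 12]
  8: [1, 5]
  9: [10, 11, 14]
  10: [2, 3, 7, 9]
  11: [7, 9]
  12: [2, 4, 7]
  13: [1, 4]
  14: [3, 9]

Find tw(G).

A width-3 tree decomposition is:
Bags: B1 = {3, 9, 11, 14}  B2 = {3, 9, 10, 11}  B3 = {3, 7, 10, 11}  B4 = {3, 6, 7, 10}  B5 = {2, 6, 7, 10}  B6 = {2, 6, 7, 12}  B7 = {2, 5, 6, 12}  B8 = {0, 2, 5, 12}  B9 = {0, 4, 5, 12}  B10 = {0, 4, 5, 8}  B11 = {0, 1, 4, 8}  B12 = {1, 4, 8, 13}
Tree: B1–B2, B2–B3, B3–B4, B4–B5, B5–B6, B6–B7, B7–B8, B8–B9, B9–B10, B10–B11, B11–B12
Every bag has size at most 4, so the width is 4 − 1 = 3 and tw(G) ≤ 3. For the lower bound: the 4 vertex sets {9,11,14}, {3}, {10}, {2,6,7,12} are disjoint, each induces a connected subgraph, and every pair is joined by at least one edge of G. Contracting each set to a single vertex therefore yields K_{4} as a minor, and since treewidth is minor-monotone, tw(G) ≥ tw(K_{4}) = 3. Hence tw(G) = 3 exactly.

3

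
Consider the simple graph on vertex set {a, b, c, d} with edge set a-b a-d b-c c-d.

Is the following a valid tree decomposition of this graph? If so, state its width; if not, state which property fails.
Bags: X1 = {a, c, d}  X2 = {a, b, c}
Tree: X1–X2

Checking the three conditions: (i) the bags cover all of {a, b, c, d}; (ii) for each edge, some bag contains both endpoints; (iii) the bags containing any fixed vertex form a subtree. All hold, so the decomposition is valid with width 3 − 1 = 2.

Yes; width 2.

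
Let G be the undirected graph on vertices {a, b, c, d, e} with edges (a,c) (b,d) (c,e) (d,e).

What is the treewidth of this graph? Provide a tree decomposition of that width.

Treewidth 1.
One optimal decomposition is:
Bags: B1 = {b, d}  B2 = {d, e}  B3 = {c, e}  B4 = {a, c}
Tree: B1–B2, B2–B3, B3–B4

Every bag has size at most 2, so the width is 2 − 1 = 1 and tw(G) ≤ 1. G has an edge, so its treewidth is at least 1. The upper and lower bounds meet at 1, so that is the treewidth.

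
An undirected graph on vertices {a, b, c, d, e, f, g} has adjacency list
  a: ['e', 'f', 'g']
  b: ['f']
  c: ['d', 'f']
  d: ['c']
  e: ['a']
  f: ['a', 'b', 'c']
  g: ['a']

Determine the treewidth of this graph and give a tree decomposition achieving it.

Treewidth 1.
Bags: B1 = {c, d}  B2 = {c, f}  B3 = {a, f}  B4 = {a, g}  B5 = {a, e}  B6 = {b, f}
Tree: B1–B2, B2–B3, B3–B4, B4–B5, B2–B6

Each bag holds 2 vertices, so the decomposition has width 1, which upper-bounds the treewidth. Any graph with an edge has treewidth ≥ 1, and G has the edge d–c. The upper and lower bounds meet at 1, so that is the treewidth.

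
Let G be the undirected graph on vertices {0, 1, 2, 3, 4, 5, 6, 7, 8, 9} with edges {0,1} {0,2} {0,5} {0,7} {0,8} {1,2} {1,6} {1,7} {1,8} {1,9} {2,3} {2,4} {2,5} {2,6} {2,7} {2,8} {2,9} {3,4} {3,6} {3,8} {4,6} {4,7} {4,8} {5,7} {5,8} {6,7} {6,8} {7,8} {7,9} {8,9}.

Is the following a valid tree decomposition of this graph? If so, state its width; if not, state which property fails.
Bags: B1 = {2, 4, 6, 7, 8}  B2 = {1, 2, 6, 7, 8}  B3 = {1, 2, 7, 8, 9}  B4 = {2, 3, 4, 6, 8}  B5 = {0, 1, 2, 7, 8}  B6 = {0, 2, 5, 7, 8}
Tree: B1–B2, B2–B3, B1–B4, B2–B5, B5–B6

Checking the three conditions: (i) the bags cover all of {0, 1, 2, 3, 4, 5, 6, 7, 8, 9}; (ii) for each edge, some bag contains both endpoints; (iii) the bags containing any fixed vertex form a subtree. All hold, so the decomposition is valid with width 5 − 1 = 4.

Yes; width 4.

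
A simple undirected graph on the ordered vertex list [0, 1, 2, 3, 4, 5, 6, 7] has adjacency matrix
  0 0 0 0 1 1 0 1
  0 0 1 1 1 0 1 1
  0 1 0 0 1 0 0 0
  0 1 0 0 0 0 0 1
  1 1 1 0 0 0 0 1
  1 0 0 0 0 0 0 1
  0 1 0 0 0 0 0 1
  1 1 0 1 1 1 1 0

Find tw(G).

2

A width-2 tree decomposition is:
Bags: B1 = {1, 6, 7}  B2 = {1, 4, 7}  B3 = {0, 4, 7}  B4 = {1, 2, 4}  B5 = {0, 5, 7}  B6 = {1, 3, 7}
Tree: B1–B2, B2–B3, B2–B4, B3–B5, B2–B6
The largest bag has 3 vertices, giving width 2; this decomposition certifies tw(G) ≤ 2. For the lower bound, the 3 vertices {1, 2, 4} are pairwise adjacent, and any tree decomposition puts a clique entirely inside one bag — forcing width ≥ 2. Hence tw(G) = 2 exactly.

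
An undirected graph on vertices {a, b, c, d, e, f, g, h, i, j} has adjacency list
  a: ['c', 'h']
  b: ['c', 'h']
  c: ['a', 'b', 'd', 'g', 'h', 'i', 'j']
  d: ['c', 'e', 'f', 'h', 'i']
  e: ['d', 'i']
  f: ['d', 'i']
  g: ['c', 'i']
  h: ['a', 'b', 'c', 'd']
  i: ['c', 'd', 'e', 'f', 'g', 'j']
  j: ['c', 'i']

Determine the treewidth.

2

A width-2 tree decomposition is:
Bags: B1 = {d, f, i}  B2 = {c, d, i}  B3 = {c, i, j}  B4 = {c, g, i}  B5 = {c, d, h}  B6 = {a, c, h}  B7 = {d, e, i}  B8 = {b, c, h}
Tree: B1–B2, B2–B3, B3–B4, B2–B5, B5–B6, B1–B7, B5–B8
Each bag holds 3 vertices, so the decomposition has width 2, which upper-bounds the treewidth. Conversely, {d, e, i} is a clique of size 3, and the vertices of any clique must share a bag in every tree decomposition; so some bag has ≥ 3 vertices and tw(G) ≥ 2. Combining the bounds, tw(G) = 2.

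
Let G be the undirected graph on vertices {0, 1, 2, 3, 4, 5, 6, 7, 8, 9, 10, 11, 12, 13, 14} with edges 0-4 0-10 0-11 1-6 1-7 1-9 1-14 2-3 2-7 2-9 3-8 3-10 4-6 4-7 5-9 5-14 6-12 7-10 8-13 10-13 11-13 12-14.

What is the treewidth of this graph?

A width-3 tree decomposition is:
Bags: B1 = {0, 8, 11, 13}  B2 = {0, 8, 10, 13}  B3 = {0, 3, 8, 10}  B4 = {0, 3, 4, 10}  B5 = {3, 4, 7, 10}  B6 = {2, 3, 4, 7}  B7 = {2, 4, 6, 7}  B8 = {1, 2, 6, 7}  B9 = {1, 2, 6, 9}  B10 = {1, 6, 9, 12}  B11 = {1, 9, 12, 14}  B12 = {5, 9, 12, 14}
Tree: B1–B2, B2–B3, B3–B4, B4–B5, B5–B6, B6–B7, B7–B8, B8–B9, B9–B10, B10–B11, B11–B12
Every bag has size at most 4, so the width is 4 − 1 = 3 and tw(G) ≤ 3. For the lower bound: the 4 vertex sets {8,11,13}, {0}, {10}, {2,3,4,7} are disjoint, each induces a connected subgraph, and every pair is joined by at least one edge of G. Contracting each set to a single vertex therefore yields K_{4} as a minor, and since treewidth is minor-monotone, tw(G) ≥ tw(K_{4}) = 3. Combining the bounds, tw(G) = 3.

3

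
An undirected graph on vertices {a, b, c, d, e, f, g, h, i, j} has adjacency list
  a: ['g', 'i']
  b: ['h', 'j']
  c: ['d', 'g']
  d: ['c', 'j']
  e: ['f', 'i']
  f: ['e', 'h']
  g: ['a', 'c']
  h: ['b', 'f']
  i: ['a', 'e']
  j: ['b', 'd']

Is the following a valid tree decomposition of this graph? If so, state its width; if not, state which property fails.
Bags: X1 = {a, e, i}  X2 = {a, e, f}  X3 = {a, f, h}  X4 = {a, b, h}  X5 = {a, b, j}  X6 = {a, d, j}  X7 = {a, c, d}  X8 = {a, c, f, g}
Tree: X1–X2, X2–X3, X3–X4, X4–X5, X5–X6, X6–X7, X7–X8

A tree decomposition must satisfy three properties: every vertex lies in some bag; for every edge, both endpoints lie together in some bag; and for every vertex, the bags containing it form a connected subtree. Here bags containing vertex f are not connected in the tree, so the decomposition is invalid.

No — bags containing vertex f are not connected in the tree.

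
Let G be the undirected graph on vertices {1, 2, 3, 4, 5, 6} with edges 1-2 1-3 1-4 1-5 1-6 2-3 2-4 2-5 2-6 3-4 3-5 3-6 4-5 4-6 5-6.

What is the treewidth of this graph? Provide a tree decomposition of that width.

Treewidth 5.
One optimal decomposition is:
Bags: B1 = {1, 2, 3, 4, 5, 6}
Tree: (single bag)

A single bag containing all 6 vertices is trivially a valid decomposition of width 5. On the other hand G contains the 6-clique {1, 2, 3, 4, 5, 6}. A clique must lie in a single bag of any decomposition, so no decomposition can have width below 5. Hence tw(G) = 5 exactly.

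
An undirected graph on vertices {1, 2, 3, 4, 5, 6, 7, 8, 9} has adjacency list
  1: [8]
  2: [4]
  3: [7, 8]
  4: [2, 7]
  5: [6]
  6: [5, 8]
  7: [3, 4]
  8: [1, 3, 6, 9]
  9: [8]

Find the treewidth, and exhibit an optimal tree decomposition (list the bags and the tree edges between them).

Treewidth 1.
Bags: B1 = {4, 7}  B2 = {3, 7}  B3 = {3, 8}  B4 = {1, 8}  B5 = {6, 8}  B6 = {8, 9}  B7 = {2, 4}  B8 = {5, 6}
Tree: B1–B2, B2–B3, B3–B4, B4–B5, B4–B6, B1–B7, B5–B8

Every bag has size at most 2, so the width is 2 − 1 = 1 and tw(G) ≤ 1. Any graph with an edge has treewidth ≥ 1, and G has the edge 7–4. Combining the bounds, tw(G) = 1.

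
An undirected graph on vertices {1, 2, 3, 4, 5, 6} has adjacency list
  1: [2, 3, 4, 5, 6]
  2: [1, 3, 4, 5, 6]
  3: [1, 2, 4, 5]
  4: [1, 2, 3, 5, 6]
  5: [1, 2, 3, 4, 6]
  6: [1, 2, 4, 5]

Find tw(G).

4

A width-4 tree decomposition is:
Bags: B1 = {1, 2, 3, 4, 5}  B2 = {1, 2, 4, 5, 6}
Tree: B1–B2
Each bag holds 5 vertices, so the decomposition has width 4, which upper-bounds the treewidth. On the other hand G contains the 5-clique {1, 2, 3, 4, 5}. A clique must lie in a single bag of any decomposition, so no decomposition can have width below 4. Hence tw(G) = 4 exactly.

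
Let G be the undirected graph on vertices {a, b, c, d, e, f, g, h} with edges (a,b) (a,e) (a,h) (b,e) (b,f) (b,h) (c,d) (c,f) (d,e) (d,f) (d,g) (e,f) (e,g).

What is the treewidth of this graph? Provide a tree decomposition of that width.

Treewidth 2.
Bags: B1 = {b, e, f}  B2 = {d, e, f}  B3 = {a, b, e}  B4 = {a, b, h}  B5 = {d, e, g}  B6 = {c, d, f}
Tree: B1–B2, B1–B3, B3–B4, B2–B5, B2–B6

Each bag holds 3 vertices, so the decomposition has width 2, which upper-bounds the treewidth. For the lower bound, the 3 vertices {d, e, g} are pairwise adjacent, and any tree decomposition puts a clique entirely inside one bag — forcing width ≥ 2. The upper and lower bounds meet at 2, so that is the treewidth.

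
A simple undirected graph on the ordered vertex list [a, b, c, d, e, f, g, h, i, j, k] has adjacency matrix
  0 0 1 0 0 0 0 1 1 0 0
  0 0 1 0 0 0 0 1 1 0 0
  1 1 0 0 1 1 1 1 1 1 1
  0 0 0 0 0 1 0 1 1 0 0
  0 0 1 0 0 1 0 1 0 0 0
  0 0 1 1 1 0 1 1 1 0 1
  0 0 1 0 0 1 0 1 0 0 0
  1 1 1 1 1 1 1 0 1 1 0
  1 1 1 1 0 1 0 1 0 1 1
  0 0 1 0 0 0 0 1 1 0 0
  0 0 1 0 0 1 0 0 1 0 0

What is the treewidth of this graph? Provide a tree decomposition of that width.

Treewidth 3.
One optimal decomposition is:
Bags: B1 = {c, f, h, i}  B2 = {d, f, h, i}  B3 = {c, f, i, k}  B4 = {c, h, i, j}  B5 = {c, f, g, h}  B6 = {a, c, h, i}  B7 = {c, e, f, h}  B8 = {b, c, h, i}
Tree: B1–B2, B1–B3, B1–B4, B1–B5, B1–B6, B1–B7, B1–B8

Each bag holds 4 vertices, so the decomposition has width 3, which upper-bounds the treewidth. For the lower bound, the 4 vertices {d, f, h, i} are pairwise adjacent, and any tree decomposition puts a clique entirely inside one bag — forcing width ≥ 3. Therefore the treewidth is 3.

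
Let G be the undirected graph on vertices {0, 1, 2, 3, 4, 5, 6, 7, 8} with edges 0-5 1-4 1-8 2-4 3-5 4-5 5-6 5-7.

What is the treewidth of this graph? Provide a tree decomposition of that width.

The largest bag has 2 vertices, giving width 1; this decomposition certifies tw(G) ≤ 1. Since G has at least one edge (e.g. 5–4), it is not an edgeless graph, so tw(G) ≥ 1. The upper and lower bounds meet at 1, so that is the treewidth.

Treewidth 1.
One optimal decomposition is:
Bags: B1 = {4, 5}  B2 = {5, 6}  B3 = {1, 4}  B4 = {1, 8}  B5 = {0, 5}  B6 = {5, 7}  B7 = {2, 4}  B8 = {3, 5}
Tree: B1–B2, B1–B3, B3–B4, B2–B5, B2–B6, B3–B7, B2–B8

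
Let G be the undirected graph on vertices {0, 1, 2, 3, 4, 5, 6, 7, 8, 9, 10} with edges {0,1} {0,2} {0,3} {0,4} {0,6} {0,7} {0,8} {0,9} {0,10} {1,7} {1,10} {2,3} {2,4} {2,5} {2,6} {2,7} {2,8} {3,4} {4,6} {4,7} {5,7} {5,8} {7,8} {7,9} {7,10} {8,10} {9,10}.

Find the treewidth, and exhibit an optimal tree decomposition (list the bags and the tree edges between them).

Every bag has size at most 4, so the width is 4 − 1 = 3 and tw(G) ≤ 3. On the other hand G contains the 4-clique {0, 2, 3, 4}. A clique must lie in a single bag of any decomposition, so no decomposition can have width below 3. Hence tw(G) = 3 exactly.

Treewidth 3.
One optimal decomposition is:
Bags: B1 = {0, 2, 7, 8}  B2 = {0, 7, 8, 10}  B3 = {0, 2, 4, 7}  B4 = {0, 2, 3, 4}  B5 = {0, 7, 9, 10}  B6 = {2, 5, 7, 8}  B7 = {0, 2, 4, 6}  B8 = {0, 1, 7, 10}
Tree: B1–B2, B1–B3, B3–B4, B2–B5, B1–B6, B3–B7, B5–B8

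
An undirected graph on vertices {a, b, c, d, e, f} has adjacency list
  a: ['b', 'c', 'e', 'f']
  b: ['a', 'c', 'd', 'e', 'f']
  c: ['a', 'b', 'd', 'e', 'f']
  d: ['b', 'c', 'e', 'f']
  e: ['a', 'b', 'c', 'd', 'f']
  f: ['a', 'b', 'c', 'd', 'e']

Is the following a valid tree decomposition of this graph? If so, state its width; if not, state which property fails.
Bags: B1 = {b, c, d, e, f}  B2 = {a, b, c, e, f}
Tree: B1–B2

Yes; width 4.

Vertex coverage: the bags together contain {a, b, c, d, e, f}, the full vertex set. Edge coverage: each edge of G has both endpoints in at least one bag. Running intersection: for every vertex, the bags containing it form a connected subtree. All three properties hold, so this is a valid tree decomposition of width max|bag| − 1 = 4, and hence tw(G) ≤ 4.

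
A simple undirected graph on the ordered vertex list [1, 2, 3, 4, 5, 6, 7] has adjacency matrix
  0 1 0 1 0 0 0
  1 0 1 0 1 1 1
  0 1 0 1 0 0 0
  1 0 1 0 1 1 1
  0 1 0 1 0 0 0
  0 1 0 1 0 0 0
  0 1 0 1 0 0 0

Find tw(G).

A width-2 tree decomposition is:
Bags: B1 = {2, 4, 7}  B2 = {2, 4, 5}  B3 = {2, 3, 4}  B4 = {1, 2, 4}  B5 = {2, 4, 6}
Tree: B1–B2, B2–B3, B3–B4, B4–B5
The largest bag has 3 vertices, giving width 2; this decomposition certifies tw(G) ≤ 2. The edges 2–7–4–5–2 form a cycle, so G is not a tree and its treewidth is at least 2. Hence tw(G) = 2 exactly.

2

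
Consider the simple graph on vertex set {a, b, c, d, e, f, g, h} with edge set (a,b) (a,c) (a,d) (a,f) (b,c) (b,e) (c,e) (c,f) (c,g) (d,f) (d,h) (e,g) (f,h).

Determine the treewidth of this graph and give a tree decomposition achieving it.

Treewidth 2.
Bags: B1 = {a, c, f}  B2 = {a, d, f}  B3 = {d, f, h}  B4 = {a, b, c}  B5 = {b, c, e}  B6 = {c, e, g}
Tree: B1–B2, B2–B3, B1–B4, B4–B5, B5–B6

Every bag has size at most 3, so the width is 3 − 1 = 2 and tw(G) ≤ 2. On the other hand G contains the 3-clique {d, f, h}. A clique must lie in a single bag of any decomposition, so no decomposition can have width below 2. The upper and lower bounds meet at 2, so that is the treewidth.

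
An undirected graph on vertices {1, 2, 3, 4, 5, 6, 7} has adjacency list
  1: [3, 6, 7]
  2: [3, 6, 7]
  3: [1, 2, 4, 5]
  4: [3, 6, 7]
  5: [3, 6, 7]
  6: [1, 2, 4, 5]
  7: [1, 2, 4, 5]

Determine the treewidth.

3

A width-3 tree decomposition is:
Bags: B1 = {1, 3, 6, 7}  B2 = {2, 3, 6, 7}  B3 = {3, 4, 6, 7}  B4 = {3, 5, 6, 7}
Tree: B1–B2, B2–B3, B3–B4
Each bag holds 4 vertices, so the decomposition has width 3, which upper-bounds the treewidth. For the lower bound: the 4 vertex sets {1,3}, {2,6}, {7}, {4} are disjoint, each induces a connected subgraph, and every pair is joined by at least one edge of G. Contracting each set to a single vertex therefore yields K_{4} as a minor, and since treewidth is minor-monotone, tw(G) ≥ tw(K_{4}) = 3. Combining the bounds, tw(G) = 3.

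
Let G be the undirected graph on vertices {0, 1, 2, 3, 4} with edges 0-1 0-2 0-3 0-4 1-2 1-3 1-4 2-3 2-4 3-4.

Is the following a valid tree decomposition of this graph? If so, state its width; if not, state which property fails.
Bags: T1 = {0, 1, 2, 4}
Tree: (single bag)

No — vertex 3 appears in no bag.

A tree decomposition must satisfy three properties: every vertex lies in some bag; for every edge, both endpoints lie together in some bag; and for every vertex, the bags containing it form a connected subtree. Here vertex 3 appears in no bag, so the decomposition is invalid.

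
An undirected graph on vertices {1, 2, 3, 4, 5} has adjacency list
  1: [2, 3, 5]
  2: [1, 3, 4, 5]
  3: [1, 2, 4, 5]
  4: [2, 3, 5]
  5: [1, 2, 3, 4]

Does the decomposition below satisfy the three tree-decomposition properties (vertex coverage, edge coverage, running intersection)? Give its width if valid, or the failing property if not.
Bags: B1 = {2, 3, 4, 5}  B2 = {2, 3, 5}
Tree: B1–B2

No — vertex 1 appears in no bag.

A tree decomposition must satisfy three properties: every vertex lies in some bag; for every edge, both endpoints lie together in some bag; and for every vertex, the bags containing it form a connected subtree. Here vertex 1 appears in no bag, so the decomposition is invalid.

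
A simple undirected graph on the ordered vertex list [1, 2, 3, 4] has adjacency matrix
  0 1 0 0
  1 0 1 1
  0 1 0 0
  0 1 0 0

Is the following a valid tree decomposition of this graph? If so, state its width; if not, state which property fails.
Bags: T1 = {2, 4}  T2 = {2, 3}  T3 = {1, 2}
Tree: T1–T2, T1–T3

Yes; width 1.

Checking the three conditions: (i) the bags cover all of {1, 2, 3, 4}; (ii) for each edge, some bag contains both endpoints; (iii) the bags containing any fixed vertex form a subtree. All hold, so the decomposition is valid with width 2 − 1 = 1.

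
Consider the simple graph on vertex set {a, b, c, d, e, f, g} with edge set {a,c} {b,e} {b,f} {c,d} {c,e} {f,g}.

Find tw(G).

1

A width-1 tree decomposition is:
Bags: B1 = {b, e}  B2 = {c, e}  B3 = {b, f}  B4 = {c, d}  B5 = {a, c}  B6 = {f, g}
Tree: B1–B2, B1–B3, B2–B4, B2–B5, B3–B6
Each bag holds 2 vertices, so the decomposition has width 1, which upper-bounds the treewidth. Since G has at least one edge (e.g. b–e), it is not an edgeless graph, so tw(G) ≥ 1. The upper and lower bounds meet at 1, so that is the treewidth.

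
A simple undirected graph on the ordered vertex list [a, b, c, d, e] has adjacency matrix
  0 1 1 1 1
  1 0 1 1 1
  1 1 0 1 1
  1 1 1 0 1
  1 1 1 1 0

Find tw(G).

4

A width-4 tree decomposition is:
Bags: B1 = {a, b, c, d, e}
Tree: (single bag)
With just one bag of size 5, the width is 5 − 1 = 4, so tw(G) ≤ 4. On the other hand G contains the 5-clique {a, b, c, d, e}. A clique must lie in a single bag of any decomposition, so no decomposition can have width below 4. Combining the bounds, tw(G) = 4.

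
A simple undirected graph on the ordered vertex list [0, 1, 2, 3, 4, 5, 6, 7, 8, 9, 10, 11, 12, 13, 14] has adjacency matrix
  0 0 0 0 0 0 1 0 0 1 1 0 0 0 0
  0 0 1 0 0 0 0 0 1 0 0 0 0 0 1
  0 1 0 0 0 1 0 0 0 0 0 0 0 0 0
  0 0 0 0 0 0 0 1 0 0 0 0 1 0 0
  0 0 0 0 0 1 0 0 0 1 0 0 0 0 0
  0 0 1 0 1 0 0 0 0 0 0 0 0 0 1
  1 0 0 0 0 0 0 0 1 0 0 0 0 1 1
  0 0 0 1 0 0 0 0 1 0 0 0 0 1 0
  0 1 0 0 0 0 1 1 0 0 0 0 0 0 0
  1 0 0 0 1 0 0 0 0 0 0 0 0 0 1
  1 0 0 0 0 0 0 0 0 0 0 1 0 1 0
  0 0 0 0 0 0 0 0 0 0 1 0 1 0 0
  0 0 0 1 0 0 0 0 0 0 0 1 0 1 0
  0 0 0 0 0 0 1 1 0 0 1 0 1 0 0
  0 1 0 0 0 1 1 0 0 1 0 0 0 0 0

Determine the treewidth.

A width-3 tree decomposition is:
Bags: B1 = {3, 7, 11, 12}  B2 = {7, 11, 12, 13}  B3 = {7, 10, 11, 13}  B4 = {7, 8, 10, 13}  B5 = {6, 8, 10, 13}  B6 = {0, 6, 8, 10}  B7 = {0, 1, 6, 8}  B8 = {0, 1, 6, 14}  B9 = {0, 1, 9, 14}  B10 = {1, 2, 9, 14}  B11 = {2, 5, 9, 14}  B12 = {2, 4, 5, 9}
Tree: B1–B2, B2–B3, B3–B4, B4–B5, B5–B6, B6–B7, B7–B8, B8–B9, B9–B10, B10–B11, B11–B12
Every bag has size at most 4, so the width is 4 − 1 = 3 and tw(G) ≤ 3. For the lower bound: the 4 vertex sets {3,11,12}, {7}, {13}, {0,6,8,10} are disjoint, each induces a connected subgraph, and every pair is joined by at least one edge of G. Contracting each set to a single vertex therefore yields K_{4} as a minor, and since treewidth is minor-monotone, tw(G) ≥ tw(K_{4}) = 3. Hence tw(G) = 3 exactly.

3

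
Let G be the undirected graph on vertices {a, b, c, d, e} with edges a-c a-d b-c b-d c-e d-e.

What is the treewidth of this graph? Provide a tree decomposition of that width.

Every bag has size at most 3, so the width is 3 − 1 = 2 and tw(G) ≤ 2. The edges c–a–d–b–c form a cycle, so G is not a tree and its treewidth is at least 2. The upper and lower bounds meet at 2, so that is the treewidth.

Treewidth 2.
One optimal decomposition is:
Bags: B1 = {a, c, d}  B2 = {b, c, d}  B3 = {c, d, e}
Tree: B1–B2, B2–B3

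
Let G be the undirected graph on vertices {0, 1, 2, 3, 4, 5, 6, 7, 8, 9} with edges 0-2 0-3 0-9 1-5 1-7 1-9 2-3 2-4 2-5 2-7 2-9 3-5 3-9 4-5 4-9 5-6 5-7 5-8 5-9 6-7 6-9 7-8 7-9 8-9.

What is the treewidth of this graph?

3

A width-3 tree decomposition is:
Bags: B1 = {2, 5, 7, 9}  B2 = {5, 7, 8, 9}  B3 = {2, 3, 5, 9}  B4 = {2, 4, 5, 9}  B5 = {5, 6, 7, 9}  B6 = {0, 2, 3, 9}  B7 = {1, 5, 7, 9}
Tree: B1–B2, B1–B3, B1–B4, B2–B5, B3–B6, B1–B7
The largest bag has 4 vertices, giving width 3; this decomposition certifies tw(G) ≤ 3. Conversely, {0, 2, 3, 9} is a clique of size 4, and the vertices of any clique must share a bag in every tree decomposition; so some bag has ≥ 4 vertices and tw(G) ≥ 3. Therefore the treewidth is 3.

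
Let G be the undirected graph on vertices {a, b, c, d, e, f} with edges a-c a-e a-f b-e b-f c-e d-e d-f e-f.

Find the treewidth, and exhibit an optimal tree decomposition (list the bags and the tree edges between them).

Every bag has size at most 3, so the width is 3 − 1 = 2 and tw(G) ≤ 2. For the lower bound, the 3 vertices {a, c, e} are pairwise adjacent, and any tree decomposition puts a clique entirely inside one bag — forcing width ≥ 2. Hence tw(G) = 2 exactly.

Treewidth 2.
One optimal decomposition is:
Bags: B1 = {a, e, f}  B2 = {a, c, e}  B3 = {b, e, f}  B4 = {d, e, f}
Tree: B1–B2, B1–B3, B1–B4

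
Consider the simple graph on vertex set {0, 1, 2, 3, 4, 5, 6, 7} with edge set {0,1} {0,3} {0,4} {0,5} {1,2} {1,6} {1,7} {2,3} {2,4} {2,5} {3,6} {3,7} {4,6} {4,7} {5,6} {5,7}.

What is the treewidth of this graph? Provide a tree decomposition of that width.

Treewidth 4.
Bags: B1 = {0, 1, 2, 6, 7}  B2 = {0, 2, 3, 6, 7}  B3 = {0, 2, 4, 6, 7}  B4 = {0, 2, 5, 6, 7}
Tree: B1–B2, B2–B3, B3–B4

Every bag has size at most 5, so the width is 5 − 1 = 4 and tw(G) ≤ 4. For the lower bound: the 5 vertex sets {1,7}, {0,3}, {4,6}, {2}, {5} are disjoint, each induces a connected subgraph, and every pair is joined by at least one edge of G. Contracting each set to a single vertex therefore yields K_{5} as a minor, and since treewidth is minor-monotone, tw(G) ≥ tw(K_{5}) = 4. Hence tw(G) = 4 exactly.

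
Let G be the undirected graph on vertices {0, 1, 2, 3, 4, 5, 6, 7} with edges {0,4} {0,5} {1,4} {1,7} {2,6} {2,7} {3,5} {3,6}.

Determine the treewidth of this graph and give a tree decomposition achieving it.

Treewidth 2.
One such decomposition:
Bags: B1 = {3, 5, 6}  B2 = {2, 5, 6}  B3 = {2, 5, 7}  B4 = {1, 5, 7}  B5 = {1, 4, 5}  B6 = {0, 4, 5}
Tree: B1–B2, B2–B3, B3–B4, B4–B5, B5–B6

The largest bag has 3 vertices, giving width 2; this decomposition certifies tw(G) ≤ 2. The edges 5–3–6–2–7–1–4–0–5 form a cycle, so G is not a tree and its treewidth is at least 2. The upper and lower bounds meet at 2, so that is the treewidth.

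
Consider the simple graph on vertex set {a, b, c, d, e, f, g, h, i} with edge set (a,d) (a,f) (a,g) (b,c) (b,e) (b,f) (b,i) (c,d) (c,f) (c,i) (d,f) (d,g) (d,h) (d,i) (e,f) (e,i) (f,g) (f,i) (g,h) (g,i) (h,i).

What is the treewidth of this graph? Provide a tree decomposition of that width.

Every bag has size at most 4, so the width is 4 − 1 = 3 and tw(G) ≤ 3. Conversely, {d, g, h, i} is a clique of size 4, and the vertices of any clique must share a bag in every tree decomposition; so some bag has ≥ 4 vertices and tw(G) ≥ 3. Combining the bounds, tw(G) = 3.

Treewidth 3.
One such decomposition:
Bags: B1 = {c, d, f, i}  B2 = {d, f, g, i}  B3 = {a, d, f, g}  B4 = {b, c, f, i}  B5 = {b, e, f, i}  B6 = {d, g, h, i}
Tree: B1–B2, B2–B3, B1–B4, B4–B5, B2–B6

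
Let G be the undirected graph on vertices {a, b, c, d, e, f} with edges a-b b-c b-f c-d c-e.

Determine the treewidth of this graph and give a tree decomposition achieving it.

Treewidth 1.
One such decomposition:
Bags: B1 = {c, e}  B2 = {b, c}  B3 = {c, d}  B4 = {a, b}  B5 = {b, f}
Tree: B1–B2, B2–B3, B2–B4, B4–B5

The largest bag has 2 vertices, giving width 1; this decomposition certifies tw(G) ≤ 1. Since G has at least one edge (e.g. e–c), it is not an edgeless graph, so tw(G) ≥ 1. Hence tw(G) = 1 exactly.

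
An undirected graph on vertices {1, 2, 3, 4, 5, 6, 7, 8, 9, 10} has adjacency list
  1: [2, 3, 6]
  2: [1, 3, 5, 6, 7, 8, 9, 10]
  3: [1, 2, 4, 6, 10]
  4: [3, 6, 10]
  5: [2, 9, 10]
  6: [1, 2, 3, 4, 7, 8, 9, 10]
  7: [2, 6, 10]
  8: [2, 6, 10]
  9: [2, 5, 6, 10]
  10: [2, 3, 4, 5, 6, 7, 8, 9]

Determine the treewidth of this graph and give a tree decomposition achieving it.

Each bag holds 4 vertices, so the decomposition has width 3, which upper-bounds the treewidth. Conversely, {2, 5, 9, 10} is a clique of size 4, and the vertices of any clique must share a bag in every tree decomposition; so some bag has ≥ 4 vertices and tw(G) ≥ 3. Combining the bounds, tw(G) = 3.

Treewidth 3.
One optimal decomposition is:
Bags: B1 = {2, 3, 6, 10}  B2 = {2, 6, 7, 10}  B3 = {2, 6, 9, 10}  B4 = {1, 2, 3, 6}  B5 = {2, 6, 8, 10}  B6 = {3, 4, 6, 10}  B7 = {2, 5, 9, 10}
Tree: B1–B2, B2–B3, B1–B4, B2–B5, B1–B6, B3–B7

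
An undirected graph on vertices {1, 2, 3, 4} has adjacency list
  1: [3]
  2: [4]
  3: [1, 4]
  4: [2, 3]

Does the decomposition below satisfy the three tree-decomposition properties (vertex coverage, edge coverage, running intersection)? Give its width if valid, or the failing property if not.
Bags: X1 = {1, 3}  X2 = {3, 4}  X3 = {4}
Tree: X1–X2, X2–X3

A tree decomposition must satisfy three properties: every vertex lies in some bag; for every edge, both endpoints lie together in some bag; and for every vertex, the bags containing it form a connected subtree. Here vertex 2 appears in no bag, so the decomposition is invalid.

No — vertex 2 appears in no bag.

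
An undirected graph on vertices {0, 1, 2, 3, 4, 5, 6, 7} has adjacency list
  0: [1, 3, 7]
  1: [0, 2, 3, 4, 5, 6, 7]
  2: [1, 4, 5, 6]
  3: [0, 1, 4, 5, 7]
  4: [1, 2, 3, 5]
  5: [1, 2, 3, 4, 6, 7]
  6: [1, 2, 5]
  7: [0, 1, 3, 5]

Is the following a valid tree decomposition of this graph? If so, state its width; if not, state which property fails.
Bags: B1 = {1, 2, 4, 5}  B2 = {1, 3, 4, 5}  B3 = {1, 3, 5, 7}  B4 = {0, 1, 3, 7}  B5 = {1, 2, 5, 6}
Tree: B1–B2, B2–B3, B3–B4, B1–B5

Yes; width 3.

Checking the three conditions: (i) the bags cover all of {0, 1, 2, 3, 4, 5, 6, 7}; (ii) for each edge, some bag contains both endpoints; (iii) the bags containing any fixed vertex form a subtree. All hold, so the decomposition is valid with width 4 − 1 = 3.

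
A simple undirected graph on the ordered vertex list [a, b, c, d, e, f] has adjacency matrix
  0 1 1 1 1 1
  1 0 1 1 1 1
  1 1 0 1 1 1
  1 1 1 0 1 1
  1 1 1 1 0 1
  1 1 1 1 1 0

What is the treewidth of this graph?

5

A width-5 tree decomposition is:
Bags: B1 = {a, b, c, d, e, f}
Tree: (single bag)
A single bag containing all 6 vertices is trivially a valid decomposition of width 5. Conversely, {a, b, c, d, e, f} is a clique of size 6, and the vertices of any clique must share a bag in every tree decomposition; so some bag has ≥ 6 vertices and tw(G) ≥ 5. Hence tw(G) = 5 exactly.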